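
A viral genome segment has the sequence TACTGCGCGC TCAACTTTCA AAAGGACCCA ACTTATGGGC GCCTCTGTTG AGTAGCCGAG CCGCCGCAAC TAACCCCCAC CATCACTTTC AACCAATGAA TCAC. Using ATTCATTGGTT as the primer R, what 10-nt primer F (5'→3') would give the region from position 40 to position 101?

The reverse primer's reverse complement AACCAATGAAT matches the template at positions 91–101; the product starts at position 40.
The forward primer is identical to the top strand over positions 40–49: CGCCTCTGTT.

5'-CGCCTCTGTT-3'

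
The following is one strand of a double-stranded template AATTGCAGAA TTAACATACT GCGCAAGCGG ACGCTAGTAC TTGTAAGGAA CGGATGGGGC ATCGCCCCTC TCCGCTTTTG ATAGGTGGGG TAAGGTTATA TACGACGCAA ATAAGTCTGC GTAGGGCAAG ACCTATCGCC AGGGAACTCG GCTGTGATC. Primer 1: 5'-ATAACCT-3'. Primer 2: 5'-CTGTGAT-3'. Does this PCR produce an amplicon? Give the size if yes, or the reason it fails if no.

Primer 1 (ATAACCT) has reverse complement AGGTTAT, which matches the top strand at positions 93–99; primer 1 anneals to the top strand there with its 3' end pointing upstream toward position 93.
Primer 2 (CTGTGAT) matches the top strand directly at positions 152–158; it anneals to the bottom strand with its 3' end pointing downstream toward position 158.
The 3' ends diverge (primer 1 extends toward position 1, primer 2 toward position 159), so the primers never converge on a shared product.

No product — the primers' 3' ends point away from each other.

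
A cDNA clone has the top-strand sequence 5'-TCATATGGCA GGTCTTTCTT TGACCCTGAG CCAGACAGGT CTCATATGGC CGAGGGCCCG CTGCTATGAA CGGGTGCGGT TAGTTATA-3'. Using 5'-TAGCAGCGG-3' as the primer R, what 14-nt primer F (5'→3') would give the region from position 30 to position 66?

5'-GCCAGACAGGTCTC-3'

The reverse primer's reverse complement CCGCTGCTA matches the template at positions 58–66; the product starts at position 30.
The forward primer is identical to the top strand over positions 30–43: GCCAGACAGGTCTC.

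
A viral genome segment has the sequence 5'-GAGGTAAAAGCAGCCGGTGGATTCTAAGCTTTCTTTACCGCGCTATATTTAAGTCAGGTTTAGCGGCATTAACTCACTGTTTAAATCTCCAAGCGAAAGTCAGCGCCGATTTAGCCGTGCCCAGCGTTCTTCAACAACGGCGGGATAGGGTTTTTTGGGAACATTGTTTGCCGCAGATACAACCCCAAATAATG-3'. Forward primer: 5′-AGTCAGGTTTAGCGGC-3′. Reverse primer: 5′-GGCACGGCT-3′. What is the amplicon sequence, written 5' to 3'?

The forward primer matches the template at positions 52–67.
Reverse complement of the reverse primer: AGCCGTGCC. This occurs on the top strand at positions 113–121.
The product is the template from position 52 through 121 (70 bp).

5'-AGTCAGGTTTAGCGGCATTAACTCACTGTTTAAATCTCCAAGCGAAAGTCAGCGCCGATTTAGCCGTGCC-3'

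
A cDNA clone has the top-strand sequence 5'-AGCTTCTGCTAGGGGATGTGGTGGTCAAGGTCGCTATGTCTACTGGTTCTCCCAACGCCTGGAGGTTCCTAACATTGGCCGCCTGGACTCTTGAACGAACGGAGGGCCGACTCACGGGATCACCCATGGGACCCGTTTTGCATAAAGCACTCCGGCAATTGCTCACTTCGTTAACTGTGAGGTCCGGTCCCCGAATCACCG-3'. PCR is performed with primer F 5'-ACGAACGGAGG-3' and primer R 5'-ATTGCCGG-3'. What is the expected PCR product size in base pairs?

65 bp

Forward primer ACGAACGGAGG is found on the top strand at positions 95–105.
Taking the reverse complement of ATTGCCGG gives CCGGCAAT, found at positions 152–159 on the template; the primer anneals here to the top strand with its 3' end pointing upstream.
Amplicon spans positions 95–159: 65 bp.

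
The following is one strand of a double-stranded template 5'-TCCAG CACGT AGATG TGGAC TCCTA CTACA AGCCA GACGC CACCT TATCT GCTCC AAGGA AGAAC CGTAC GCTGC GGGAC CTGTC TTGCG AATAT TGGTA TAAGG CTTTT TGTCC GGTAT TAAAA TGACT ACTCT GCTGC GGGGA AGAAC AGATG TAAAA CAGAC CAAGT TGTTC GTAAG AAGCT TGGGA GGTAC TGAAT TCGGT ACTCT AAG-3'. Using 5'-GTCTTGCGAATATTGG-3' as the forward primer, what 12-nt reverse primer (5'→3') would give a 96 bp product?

The forward primer binds at positions 83–98, so a 96 bp product ends at position 83 + 96 − 1 = 178.
The reverse primer anneals to the top strand over positions 167–178, i.e. to AAGTTGTTCGTA.
Its sequence written 5'→3' is the reverse complement: TACGAACAACTT.

5'-TACGAACAACTT-3'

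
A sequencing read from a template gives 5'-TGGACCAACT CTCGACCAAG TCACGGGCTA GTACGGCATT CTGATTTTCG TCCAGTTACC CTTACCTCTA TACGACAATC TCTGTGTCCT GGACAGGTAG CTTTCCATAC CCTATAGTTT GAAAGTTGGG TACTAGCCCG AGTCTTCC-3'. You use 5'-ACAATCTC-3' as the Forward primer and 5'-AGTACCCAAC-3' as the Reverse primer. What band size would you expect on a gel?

Forward primer ACAATCTC is found on the top strand at positions 75–82.
Taking the reverse complement of AGTACCCAAC gives GTTGGGTACT, found at positions 125–134 on the template; the primer anneals here to the top strand with its 3' end pointing upstream.
The product runs from position 75 to position 134, so its length is 134 − 75 + 1 = 60 bp.

60 bp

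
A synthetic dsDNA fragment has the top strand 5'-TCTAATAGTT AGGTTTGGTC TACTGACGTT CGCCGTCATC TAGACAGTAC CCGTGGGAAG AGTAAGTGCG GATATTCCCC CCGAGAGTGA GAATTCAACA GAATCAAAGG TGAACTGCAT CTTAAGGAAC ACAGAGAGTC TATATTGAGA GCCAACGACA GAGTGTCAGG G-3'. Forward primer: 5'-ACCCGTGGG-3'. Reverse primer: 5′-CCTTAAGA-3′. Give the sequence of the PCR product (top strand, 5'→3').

Scanning the template, ACCCGTGGG occurs at positions 49–57; this primer anneals to the bottom strand there with its 3' end pointing downstream.
The reverse primer's reverse complement is TCTTAAGG, which matches the template at positions 120–127.
The product is the template from position 49 through 127 (79 bp).

5'-ACCCGTGGGAAGAGTAAGTGCGGATATTCCCCCCGAGAGTGAGAATTCAACAGAATCAAAGGTGAACTGCATCTTAAGG-3'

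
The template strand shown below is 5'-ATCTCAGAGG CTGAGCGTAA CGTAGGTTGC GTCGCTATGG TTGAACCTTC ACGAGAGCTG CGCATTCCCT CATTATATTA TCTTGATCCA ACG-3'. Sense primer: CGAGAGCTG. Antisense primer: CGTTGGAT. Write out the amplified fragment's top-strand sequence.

5'-CGAGAGCTGCGCATTCCCTCATTATATTATCTTGATCCAACG-3'

Scanning the template, CGAGAGCTG occurs at positions 52–60; this primer anneals to the bottom strand there with its 3' end pointing downstream.
Reverse complement of the reverse primer: ATCCAACG. This occurs on the top strand at positions 86–93.
The product is the template from position 52 through 93 (42 bp).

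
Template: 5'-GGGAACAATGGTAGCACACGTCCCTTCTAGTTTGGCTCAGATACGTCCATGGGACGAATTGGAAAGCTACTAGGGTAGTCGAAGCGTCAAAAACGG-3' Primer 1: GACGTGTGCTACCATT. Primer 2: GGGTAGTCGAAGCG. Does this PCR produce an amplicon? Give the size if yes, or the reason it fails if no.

Primer 1 (GACGTGTGCTACCATT) has reverse complement AATGGTAGCACACGTC, which matches the top strand at positions 7–22; primer 1 anneals to the top strand there with its 3' end pointing upstream toward position 7.
Primer 2 (GGGTAGTCGAAGCG) matches the top strand directly at positions 73–86; it anneals to the bottom strand with its 3' end pointing downstream toward position 86.
The 3' ends diverge (primer 1 extends toward position 1, primer 2 toward position 96), so the primers never converge on a shared product.

No product — the primers' 3' ends point away from each other.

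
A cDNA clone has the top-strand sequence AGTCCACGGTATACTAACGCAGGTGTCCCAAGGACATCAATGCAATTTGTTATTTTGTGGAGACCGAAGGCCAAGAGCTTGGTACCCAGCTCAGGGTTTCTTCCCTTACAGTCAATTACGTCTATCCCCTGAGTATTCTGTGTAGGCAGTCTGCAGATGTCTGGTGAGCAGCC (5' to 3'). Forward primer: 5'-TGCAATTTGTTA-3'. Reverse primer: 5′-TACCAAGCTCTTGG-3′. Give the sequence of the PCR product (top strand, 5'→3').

Forward primer TGCAATTTGTTA is found on the top strand at positions 41–52.
Taking the reverse complement of TACCAAGCTCTTGG gives CCAAGAGCTTGGTA, found at positions 71–84 on the template; the primer anneals here to the top strand with its 3' end pointing upstream.
The product is the template from position 41 through 84 (44 bp).

5'-TGCAATTTGTTATTTTGTGGAGACCGAAGGCCAAGAGCTTGGTA-3'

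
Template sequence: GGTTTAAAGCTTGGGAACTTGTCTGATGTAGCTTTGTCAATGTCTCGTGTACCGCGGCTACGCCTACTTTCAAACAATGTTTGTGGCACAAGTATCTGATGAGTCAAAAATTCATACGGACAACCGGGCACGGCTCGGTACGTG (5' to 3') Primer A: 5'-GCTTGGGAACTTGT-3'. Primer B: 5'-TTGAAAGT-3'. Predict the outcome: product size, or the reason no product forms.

Primer A (GCTTGGGAACTTGT) matches the top strand at positions 9–22; it acts as a forward primer.
Primer B's reverse complement is ACTTTCAA, matching the top strand at positions 66–73; it acts as a reverse primer.
The 3' ends face each other across positions 9–73, giving a 65 bp product.

Yes — a 65 bp product.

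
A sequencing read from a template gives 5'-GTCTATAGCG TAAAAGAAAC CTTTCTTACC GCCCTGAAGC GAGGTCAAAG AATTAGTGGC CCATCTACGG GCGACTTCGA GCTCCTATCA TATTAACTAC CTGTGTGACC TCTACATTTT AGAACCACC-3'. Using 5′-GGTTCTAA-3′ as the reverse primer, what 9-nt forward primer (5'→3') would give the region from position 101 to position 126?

5'-CTGTGTGAC-3'

The reverse primer's reverse complement TTAGAACC matches the template at positions 119–126; the product starts at position 101.
The forward primer is identical to the top strand over positions 101–109: CTGTGTGAC.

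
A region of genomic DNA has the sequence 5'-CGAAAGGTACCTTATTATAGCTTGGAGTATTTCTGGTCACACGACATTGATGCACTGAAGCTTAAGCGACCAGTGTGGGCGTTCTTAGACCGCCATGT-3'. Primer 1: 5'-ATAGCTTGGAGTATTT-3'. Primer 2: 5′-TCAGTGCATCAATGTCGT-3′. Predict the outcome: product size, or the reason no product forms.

Yes — a 42 bp product.

Primer 1 (ATAGCTTGGAGTATTT) matches the top strand at positions 17–32; it acts as a forward primer.
Primer 2's reverse complement is ACGACATTGATGCACTGA, matching the top strand at positions 41–58; it acts as a reverse primer.
The 3' ends face each other across positions 17–58, giving a 42 bp product.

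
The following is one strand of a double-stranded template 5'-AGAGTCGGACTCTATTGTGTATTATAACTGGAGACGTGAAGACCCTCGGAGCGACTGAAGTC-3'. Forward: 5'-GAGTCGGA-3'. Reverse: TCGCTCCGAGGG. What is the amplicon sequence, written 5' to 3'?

Forward primer GAGTCGGA is found on the top strand at positions 2–9.
Taking the reverse complement of TCGCTCCGAGGG gives CCCTCGGAGCGA, found at positions 43–54 on the template; the primer anneals here to the top strand with its 3' end pointing upstream.
The product is the template from position 2 through 54 (53 bp).

5'-GAGTCGGACTCTATTGTGTATTATAACTGGAGACGTGAAGACCCTCGGAGCGA-3'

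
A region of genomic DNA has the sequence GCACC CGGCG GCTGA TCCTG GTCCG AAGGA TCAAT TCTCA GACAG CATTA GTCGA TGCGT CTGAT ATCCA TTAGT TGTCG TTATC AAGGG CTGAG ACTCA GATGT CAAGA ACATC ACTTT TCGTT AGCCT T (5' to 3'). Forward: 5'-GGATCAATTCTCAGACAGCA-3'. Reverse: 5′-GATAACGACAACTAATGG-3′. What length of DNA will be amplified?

The forward primer matches the template at positions 28–47.
The reverse primer's reverse complement is CCATTAGTTGTCGTTATC, which matches the template at positions 68–85.
Product length = (reverse-primer end) − (forward-primer start) + 1 = 85 − 28 + 1 = 58 bp.

58 bp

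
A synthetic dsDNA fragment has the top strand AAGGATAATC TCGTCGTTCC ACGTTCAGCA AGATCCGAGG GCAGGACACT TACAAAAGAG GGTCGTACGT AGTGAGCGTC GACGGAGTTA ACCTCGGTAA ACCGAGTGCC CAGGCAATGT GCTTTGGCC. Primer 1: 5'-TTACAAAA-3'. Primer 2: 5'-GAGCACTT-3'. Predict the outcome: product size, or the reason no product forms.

No product — primer 2 has no binding site in the template.

Primer 2 (GAGCACTT) does not match the top strand, and its reverse complement AAGTGCTC does not match either.
With no annealing site for primer 2, no amplification occurs.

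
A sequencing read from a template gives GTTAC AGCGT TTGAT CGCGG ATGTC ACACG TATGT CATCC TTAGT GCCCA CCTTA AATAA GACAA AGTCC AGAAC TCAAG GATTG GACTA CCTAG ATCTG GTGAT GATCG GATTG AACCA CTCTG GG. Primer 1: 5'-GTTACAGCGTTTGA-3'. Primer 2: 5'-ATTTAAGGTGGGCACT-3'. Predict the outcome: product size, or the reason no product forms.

Yes — a 58 bp product.

Primer 1 (GTTACAGCGTTTGA) matches the top strand at positions 1–14; it acts as a forward primer.
Primer 2's reverse complement is AGTGCCCACCTTAAAT, matching the top strand at positions 43–58; it acts as a reverse primer.
The 3' ends face each other across positions 1–58, giving a 58 bp product.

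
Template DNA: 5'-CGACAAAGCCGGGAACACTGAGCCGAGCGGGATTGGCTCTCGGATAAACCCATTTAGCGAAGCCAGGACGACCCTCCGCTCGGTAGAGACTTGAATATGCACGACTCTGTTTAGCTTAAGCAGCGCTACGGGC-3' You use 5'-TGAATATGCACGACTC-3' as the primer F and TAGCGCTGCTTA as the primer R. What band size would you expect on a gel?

Scanning the template, TGAATATGCACGACTC occurs at positions 92–107; this primer anneals to the bottom strand there with its 3' end pointing downstream.
The reverse primer's reverse complement is TAAGCAGCGCTA, which matches the template at positions 117–128.
Product length = (reverse-primer end) − (forward-primer start) + 1 = 128 − 92 + 1 = 37 bp.

37 bp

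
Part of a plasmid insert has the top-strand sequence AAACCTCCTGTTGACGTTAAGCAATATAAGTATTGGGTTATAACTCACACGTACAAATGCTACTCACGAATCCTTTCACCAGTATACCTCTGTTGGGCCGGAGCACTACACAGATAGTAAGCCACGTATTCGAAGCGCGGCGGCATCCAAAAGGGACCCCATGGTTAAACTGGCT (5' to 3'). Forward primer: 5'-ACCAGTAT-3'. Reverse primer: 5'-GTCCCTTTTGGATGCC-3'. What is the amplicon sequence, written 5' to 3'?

Scanning the template, ACCAGTAT occurs at positions 78–85; this primer anneals to the bottom strand there with its 3' end pointing downstream.
Reverse complement of the reverse primer: GGCATCCAAAAGGGAC. This occurs on the top strand at positions 142–157.
The product is the template from position 78 through 157 (80 bp).

5'-ACCAGTATACCTCTGTTGGGCCGGAGCACTACACAGATAGTAAGCCACGTATTCGAAGCGCGGCGGCATCCAAAAGGGAC-3'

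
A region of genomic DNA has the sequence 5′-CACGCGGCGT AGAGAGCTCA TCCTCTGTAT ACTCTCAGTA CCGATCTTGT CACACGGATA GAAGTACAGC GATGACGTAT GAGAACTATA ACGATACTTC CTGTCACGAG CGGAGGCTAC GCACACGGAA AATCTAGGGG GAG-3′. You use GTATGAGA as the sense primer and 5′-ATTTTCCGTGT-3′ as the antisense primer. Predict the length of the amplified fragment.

The forward primer matches the template at positions 77–84.
Reverse complement of the reverse primer: ACACGGAAAAT. This occurs on the top strand at positions 123–133.
Product length = (reverse-primer end) − (forward-primer start) + 1 = 133 − 77 + 1 = 57 bp.

57 bp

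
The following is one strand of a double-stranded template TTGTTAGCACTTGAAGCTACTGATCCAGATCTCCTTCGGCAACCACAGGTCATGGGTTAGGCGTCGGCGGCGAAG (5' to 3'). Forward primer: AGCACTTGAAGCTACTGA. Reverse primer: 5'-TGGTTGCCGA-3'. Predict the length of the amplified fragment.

The forward primer matches the template at positions 6–23.
Reverse complement of the reverse primer: TCGGCAACCA. This occurs on the top strand at positions 36–45.
Amplicon spans positions 6–45: 40 bp.

40 bp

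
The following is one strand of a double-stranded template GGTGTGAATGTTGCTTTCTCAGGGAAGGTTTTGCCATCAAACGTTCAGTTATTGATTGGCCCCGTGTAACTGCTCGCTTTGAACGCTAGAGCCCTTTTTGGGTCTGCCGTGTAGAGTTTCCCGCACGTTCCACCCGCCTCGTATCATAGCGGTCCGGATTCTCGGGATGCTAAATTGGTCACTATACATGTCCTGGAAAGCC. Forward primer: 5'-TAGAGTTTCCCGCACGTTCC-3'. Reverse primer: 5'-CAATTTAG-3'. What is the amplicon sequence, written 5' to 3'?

Scanning the template, TAGAGTTTCCCGCACGTTCC occurs at positions 112–131; this primer anneals to the bottom strand there with its 3' end pointing downstream.
Taking the reverse complement of CAATTTAG gives CTAAATTG, found at positions 170–177 on the template; the primer anneals here to the top strand with its 3' end pointing upstream.
The product is the template from position 112 through 177 (66 bp).

5'-TAGAGTTTCCCGCACGTTCCACCCGCCTCGTATCATAGCGGTCCGGATTCTCGGGATGCTAAATTG-3'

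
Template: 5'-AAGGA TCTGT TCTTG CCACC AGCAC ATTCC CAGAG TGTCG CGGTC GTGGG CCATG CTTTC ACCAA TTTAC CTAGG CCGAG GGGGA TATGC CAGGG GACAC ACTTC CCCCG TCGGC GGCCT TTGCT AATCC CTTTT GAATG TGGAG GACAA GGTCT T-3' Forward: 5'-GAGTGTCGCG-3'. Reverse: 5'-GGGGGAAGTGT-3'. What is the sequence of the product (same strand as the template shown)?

5'-GAGTGTCGCGGTCGTGGGCCATGCTTTCACCAATTTACCTAGGCCGAGGGGGATATGCCAGGGGACACACTTCCCCC-3'

Scanning the template, GAGTGTCGCG occurs at positions 33–42; this primer anneals to the bottom strand there with its 3' end pointing downstream.
The reverse primer's reverse complement is ACACTTCCCCC, which matches the template at positions 99–109.
The product is the template from position 33 through 109 (77 bp).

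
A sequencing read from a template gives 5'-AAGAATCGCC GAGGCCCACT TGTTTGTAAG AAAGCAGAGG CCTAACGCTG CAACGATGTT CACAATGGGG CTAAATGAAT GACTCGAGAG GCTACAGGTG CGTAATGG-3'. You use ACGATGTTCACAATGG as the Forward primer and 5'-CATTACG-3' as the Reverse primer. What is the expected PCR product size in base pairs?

Scanning the template, ACGATGTTCACAATGG occurs at positions 53–68; this primer anneals to the bottom strand there with its 3' end pointing downstream.
The reverse primer's reverse complement is CGTAATG, which matches the template at positions 101–107.
The product runs from position 53 to position 107, so its length is 107 − 53 + 1 = 55 bp.

55 bp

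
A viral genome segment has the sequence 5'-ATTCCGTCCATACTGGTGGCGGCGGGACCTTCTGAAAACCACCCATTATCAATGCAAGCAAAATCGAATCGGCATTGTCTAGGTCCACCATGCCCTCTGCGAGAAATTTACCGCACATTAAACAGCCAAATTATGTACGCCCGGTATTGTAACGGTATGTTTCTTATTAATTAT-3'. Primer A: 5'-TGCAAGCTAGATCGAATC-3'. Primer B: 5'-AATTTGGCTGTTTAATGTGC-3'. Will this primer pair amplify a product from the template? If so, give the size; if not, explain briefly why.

No product — primer A has no binding site in the template.

Primer A (TGCAAGCTAGATCGAATC) does not match the top strand, and its reverse complement GATTCGATCTAGCTTGCA does not match either.
With no annealing site for primer A, no amplification occurs.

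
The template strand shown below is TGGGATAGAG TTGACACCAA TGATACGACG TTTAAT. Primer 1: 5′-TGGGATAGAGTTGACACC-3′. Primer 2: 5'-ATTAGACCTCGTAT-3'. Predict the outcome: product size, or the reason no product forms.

No product — primer 2 has no binding site in the template.

Primer 2 (ATTAGACCTCGTAT) does not match the top strand, and its reverse complement ATACGAGGTCTAAT does not match either.
With no annealing site for primer 2, no amplification occurs.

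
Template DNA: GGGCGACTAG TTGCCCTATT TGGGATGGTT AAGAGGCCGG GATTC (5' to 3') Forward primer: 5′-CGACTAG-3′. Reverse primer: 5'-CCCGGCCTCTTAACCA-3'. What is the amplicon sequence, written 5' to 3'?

The forward primer matches the template at positions 4–10.
The reverse primer's reverse complement is TGGTTAAGAGGCCGGG, which matches the template at positions 26–41.
The product is the template from position 4 through 41 (38 bp).

5'-CGACTAGTTGCCCTATTTGGGATGGTTAAGAGGCCGGG-3'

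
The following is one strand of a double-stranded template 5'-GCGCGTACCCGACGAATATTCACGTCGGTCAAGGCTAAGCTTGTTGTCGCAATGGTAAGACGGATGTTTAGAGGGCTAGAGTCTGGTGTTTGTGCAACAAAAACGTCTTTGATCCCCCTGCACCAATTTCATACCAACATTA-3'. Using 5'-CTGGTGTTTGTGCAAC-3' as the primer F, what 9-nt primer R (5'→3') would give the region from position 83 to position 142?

5'-TAATGTTGG-3'

The product's 3' end on the top strand is position 142.
The reverse primer anneals to the top strand over positions 134–142, i.e. to CCAACATTA.
Its sequence written 5'→3' is the reverse complement: TAATGTTGG.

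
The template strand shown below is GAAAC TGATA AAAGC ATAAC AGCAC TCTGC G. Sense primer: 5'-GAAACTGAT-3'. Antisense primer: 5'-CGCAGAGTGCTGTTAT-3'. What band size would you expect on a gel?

31 bp

Scanning the template, GAAACTGAT occurs at positions 1–9; this primer anneals to the bottom strand there with its 3' end pointing downstream.
Reverse complement of the reverse primer: ATAACAGCACTCTGCG. This occurs on the top strand at positions 16–31.
Amplicon spans positions 1–31: 31 bp.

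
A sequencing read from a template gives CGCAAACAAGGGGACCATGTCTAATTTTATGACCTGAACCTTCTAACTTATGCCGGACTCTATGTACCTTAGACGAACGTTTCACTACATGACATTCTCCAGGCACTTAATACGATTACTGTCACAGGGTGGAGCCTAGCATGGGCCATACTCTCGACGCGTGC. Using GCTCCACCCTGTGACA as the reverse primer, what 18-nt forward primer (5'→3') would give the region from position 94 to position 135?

The reverse primer's reverse complement TGTCACAGGGTGGAGC matches the template at positions 120–135; the product starts at position 94.
The forward primer is identical to the top strand over positions 94–111: ATTCTCCAGGCACTTAAT.

5'-ATTCTCCAGGCACTTAAT-3'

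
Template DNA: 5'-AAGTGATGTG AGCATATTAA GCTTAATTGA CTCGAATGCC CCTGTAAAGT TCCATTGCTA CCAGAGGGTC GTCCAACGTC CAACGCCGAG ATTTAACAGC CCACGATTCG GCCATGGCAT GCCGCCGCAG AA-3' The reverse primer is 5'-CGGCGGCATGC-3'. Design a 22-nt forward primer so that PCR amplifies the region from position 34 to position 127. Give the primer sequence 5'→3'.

5'-GAATGCCCCTGTAAAGTTCCAT-3'

The reverse primer's reverse complement GCATGCCGCCG matches the template at positions 117–127; the product starts at position 34.
The forward primer is identical to the top strand over positions 34–55: GAATGCCCCTGTAAAGTTCCAT.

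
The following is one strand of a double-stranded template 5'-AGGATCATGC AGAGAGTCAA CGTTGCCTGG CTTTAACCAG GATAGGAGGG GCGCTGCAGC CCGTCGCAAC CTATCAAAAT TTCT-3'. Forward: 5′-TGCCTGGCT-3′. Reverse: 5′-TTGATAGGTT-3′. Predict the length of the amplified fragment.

Scanning the template, TGCCTGGCT occurs at positions 24–32; this primer anneals to the bottom strand there with its 3' end pointing downstream.
Reverse complement of the reverse primer: AACCTATCAA. This occurs on the top strand at positions 68–77.
Amplicon spans positions 24–77: 54 bp.

54 bp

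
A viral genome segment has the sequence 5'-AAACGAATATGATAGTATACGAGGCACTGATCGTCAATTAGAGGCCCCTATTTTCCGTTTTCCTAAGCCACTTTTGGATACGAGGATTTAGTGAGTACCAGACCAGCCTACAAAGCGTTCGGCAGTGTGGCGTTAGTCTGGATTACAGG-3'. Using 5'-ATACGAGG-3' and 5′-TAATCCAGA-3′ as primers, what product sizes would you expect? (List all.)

129 bp, 68 bp

The forward primer ATACGAGG matches the top strand at positions 17–24, 78–85.
The reverse primer's reverse complement is TCTGGATTA, matching at positions 137–145.
Each forward site pairs with the reverse site to give a product ending at position 145: sizes 129, 68 bp.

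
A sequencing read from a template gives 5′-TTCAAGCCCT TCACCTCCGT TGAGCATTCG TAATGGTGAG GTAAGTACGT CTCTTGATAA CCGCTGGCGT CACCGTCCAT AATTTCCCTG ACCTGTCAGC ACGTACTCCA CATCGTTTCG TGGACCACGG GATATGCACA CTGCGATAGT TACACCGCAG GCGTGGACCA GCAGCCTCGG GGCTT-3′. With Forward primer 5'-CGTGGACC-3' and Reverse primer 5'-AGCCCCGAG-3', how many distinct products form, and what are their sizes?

Two products: 66 bp, 23 bp

The forward primer CGTGGACC matches the top strand at positions 119–126, 162–169.
The reverse primer's reverse complement is CTCGGGGCT, matching at positions 176–184.
Each forward site pairs with the reverse site to give a product ending at position 184: sizes 66, 23 bp.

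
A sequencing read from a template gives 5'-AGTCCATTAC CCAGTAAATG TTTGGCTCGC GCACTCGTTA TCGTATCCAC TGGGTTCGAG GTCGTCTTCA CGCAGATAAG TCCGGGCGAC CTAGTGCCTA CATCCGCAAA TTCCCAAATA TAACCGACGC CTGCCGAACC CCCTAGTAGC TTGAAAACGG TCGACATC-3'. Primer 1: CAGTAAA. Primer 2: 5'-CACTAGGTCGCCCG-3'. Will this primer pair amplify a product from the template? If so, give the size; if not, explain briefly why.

Yes — an 85 bp product.

Primer 1 (CAGTAAA) matches the top strand at positions 12–18; it acts as a forward primer.
Primer 2's reverse complement is CGGGCGACCTAGTG, matching the top strand at positions 83–96; it acts as a reverse primer.
The 3' ends face each other across positions 12–96, giving an 85 bp product.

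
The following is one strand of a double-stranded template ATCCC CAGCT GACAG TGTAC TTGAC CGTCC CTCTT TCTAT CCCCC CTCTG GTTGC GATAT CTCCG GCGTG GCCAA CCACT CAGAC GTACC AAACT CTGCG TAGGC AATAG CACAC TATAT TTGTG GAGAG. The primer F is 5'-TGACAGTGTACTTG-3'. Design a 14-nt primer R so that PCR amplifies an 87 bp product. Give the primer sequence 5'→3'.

The forward primer binds at positions 10–23, so an 87 bp product ends at position 10 + 87 − 1 = 96.
The reverse primer anneals to the top strand over positions 83–96, i.e. to GACGTACCAAACTC.
Its sequence written 5'→3' is the reverse complement: GAGTTTGGTACGTC.

5'-GAGTTTGGTACGTC-3'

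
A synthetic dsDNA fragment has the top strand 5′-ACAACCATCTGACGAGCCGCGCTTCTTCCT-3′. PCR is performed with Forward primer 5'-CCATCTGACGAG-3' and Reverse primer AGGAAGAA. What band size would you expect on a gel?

Scanning the template, CCATCTGACGAG occurs at positions 5–16; this primer anneals to the bottom strand there with its 3' end pointing downstream.
Reverse complement of the reverse primer: TTCTTCCT. This occurs on the top strand at positions 23–30.
Product length = (reverse-primer end) − (forward-primer start) + 1 = 30 − 5 + 1 = 26 bp.

26 bp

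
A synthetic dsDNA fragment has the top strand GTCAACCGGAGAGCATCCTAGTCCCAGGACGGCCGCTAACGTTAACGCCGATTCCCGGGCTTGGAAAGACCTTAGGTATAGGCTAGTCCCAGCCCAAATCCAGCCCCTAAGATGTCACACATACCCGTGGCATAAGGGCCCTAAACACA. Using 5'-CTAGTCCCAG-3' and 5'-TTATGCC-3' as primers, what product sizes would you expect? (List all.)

118 bp, 53 bp

The forward primer CTAGTCCCAG matches the top strand at positions 18–27, 83–92.
The reverse primer's reverse complement is GGCATAA, matching at positions 129–135.
Each forward site pairs with the reverse site to give a product ending at position 135: sizes 118, 53 bp.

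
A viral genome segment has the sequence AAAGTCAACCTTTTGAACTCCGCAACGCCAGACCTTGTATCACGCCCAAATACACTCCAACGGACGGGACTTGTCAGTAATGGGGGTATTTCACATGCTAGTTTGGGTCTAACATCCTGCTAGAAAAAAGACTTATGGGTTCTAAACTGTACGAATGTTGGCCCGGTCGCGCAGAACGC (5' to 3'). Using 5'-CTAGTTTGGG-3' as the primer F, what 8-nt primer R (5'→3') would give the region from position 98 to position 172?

5'-GCGCGACC-3'

The product's 3' end on the top strand is position 172.
The reverse primer anneals to the top strand over positions 165–172, i.e. to GGTCGCGC.
Its sequence written 5'→3' is the reverse complement: GCGCGACC.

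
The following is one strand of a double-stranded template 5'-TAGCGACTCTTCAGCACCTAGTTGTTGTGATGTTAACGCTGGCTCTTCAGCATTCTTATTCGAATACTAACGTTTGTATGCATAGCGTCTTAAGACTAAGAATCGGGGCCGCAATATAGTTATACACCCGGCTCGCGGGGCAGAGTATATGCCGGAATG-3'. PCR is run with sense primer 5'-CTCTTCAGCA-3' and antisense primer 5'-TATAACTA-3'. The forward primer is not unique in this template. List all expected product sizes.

118 bp, 82 bp

The forward primer CTCTTCAGCA matches the top strand at positions 7–16, 43–52.
The reverse primer's reverse complement is TAGTTATA, matching at positions 117–124.
Each forward site pairs with the reverse site to give a product ending at position 124: sizes 118, 82 bp.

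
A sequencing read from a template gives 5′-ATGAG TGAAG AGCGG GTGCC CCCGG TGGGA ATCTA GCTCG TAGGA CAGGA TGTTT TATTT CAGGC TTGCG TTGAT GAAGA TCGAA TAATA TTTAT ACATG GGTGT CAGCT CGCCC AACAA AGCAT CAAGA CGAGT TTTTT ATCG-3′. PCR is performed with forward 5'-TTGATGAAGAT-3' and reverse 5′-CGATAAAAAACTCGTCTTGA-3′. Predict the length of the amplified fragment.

Scanning the template, TTGATGAAGAT occurs at positions 71–81; this primer anneals to the bottom strand there with its 3' end pointing downstream.
Reverse complement of the reverse primer: TCAAGACGAGTTTTTTATCG. This occurs on the top strand at positions 125–144.
The product runs from position 71 to position 144, so its length is 144 − 71 + 1 = 74 bp.

74 bp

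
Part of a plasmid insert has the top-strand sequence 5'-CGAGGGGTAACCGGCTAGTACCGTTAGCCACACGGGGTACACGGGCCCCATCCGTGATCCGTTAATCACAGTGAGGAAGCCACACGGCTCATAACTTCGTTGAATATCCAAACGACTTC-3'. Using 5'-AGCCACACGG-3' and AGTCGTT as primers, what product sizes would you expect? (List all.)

The forward primer AGCCACACGG matches the top strand at positions 26–35, 78–87.
The reverse primer's reverse complement is AACGACT, matching at positions 111–117.
Each forward site pairs with the reverse site to give a product ending at position 117: sizes 92, 40 bp.

92 bp, 40 bp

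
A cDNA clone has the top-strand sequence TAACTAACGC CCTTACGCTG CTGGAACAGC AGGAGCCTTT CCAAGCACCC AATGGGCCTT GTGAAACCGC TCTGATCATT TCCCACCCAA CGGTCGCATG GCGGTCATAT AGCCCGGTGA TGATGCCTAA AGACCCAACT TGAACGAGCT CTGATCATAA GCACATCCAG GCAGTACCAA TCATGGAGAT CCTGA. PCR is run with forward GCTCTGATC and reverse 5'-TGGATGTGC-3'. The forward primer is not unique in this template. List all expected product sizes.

The forward primer GCTCTGATC matches the top strand at positions 69–77, 148–156.
The reverse primer's reverse complement is GCACATCCA, matching at positions 161–169.
Each forward site pairs with the reverse site to give a product ending at position 169: sizes 101, 22 bp.

101 bp, 22 bp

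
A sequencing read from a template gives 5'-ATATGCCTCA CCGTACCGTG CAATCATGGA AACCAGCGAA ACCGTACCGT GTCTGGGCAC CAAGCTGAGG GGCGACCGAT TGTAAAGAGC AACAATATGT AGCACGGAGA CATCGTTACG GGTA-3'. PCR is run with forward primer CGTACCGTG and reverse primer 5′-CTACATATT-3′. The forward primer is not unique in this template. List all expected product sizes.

91 bp, 60 bp

The forward primer CGTACCGTG matches the top strand at positions 12–20, 43–51.
The reverse primer's reverse complement is AATATGTAG, matching at positions 94–102.
Each forward site pairs with the reverse site to give a product ending at position 102: sizes 91, 60 bp.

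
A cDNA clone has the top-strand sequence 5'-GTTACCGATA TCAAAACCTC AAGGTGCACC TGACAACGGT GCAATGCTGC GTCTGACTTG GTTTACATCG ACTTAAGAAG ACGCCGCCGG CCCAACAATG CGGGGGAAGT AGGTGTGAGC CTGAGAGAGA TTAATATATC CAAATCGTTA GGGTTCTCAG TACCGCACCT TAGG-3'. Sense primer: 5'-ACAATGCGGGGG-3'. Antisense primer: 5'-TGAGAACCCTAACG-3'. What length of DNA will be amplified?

65 bp

The forward primer matches the template at positions 95–106.
The reverse primer's reverse complement is CGTTAGGGTTCTCA, which matches the template at positions 146–159.
Amplicon spans positions 95–159: 65 bp.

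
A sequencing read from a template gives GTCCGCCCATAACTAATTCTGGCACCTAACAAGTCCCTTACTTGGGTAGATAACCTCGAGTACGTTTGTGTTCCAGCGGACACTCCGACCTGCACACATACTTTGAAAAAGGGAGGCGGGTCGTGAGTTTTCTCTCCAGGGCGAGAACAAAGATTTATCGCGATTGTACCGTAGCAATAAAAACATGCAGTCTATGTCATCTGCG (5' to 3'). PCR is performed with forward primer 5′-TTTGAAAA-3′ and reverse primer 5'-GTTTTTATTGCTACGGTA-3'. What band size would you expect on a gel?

83 bp

Forward primer TTTGAAAA is found on the top strand at positions 102–109.
The reverse primer's reverse complement is TACCGTAGCAATAAAAAC, which matches the template at positions 167–184.
The product runs from position 102 to position 184, so its length is 184 − 102 + 1 = 83 bp.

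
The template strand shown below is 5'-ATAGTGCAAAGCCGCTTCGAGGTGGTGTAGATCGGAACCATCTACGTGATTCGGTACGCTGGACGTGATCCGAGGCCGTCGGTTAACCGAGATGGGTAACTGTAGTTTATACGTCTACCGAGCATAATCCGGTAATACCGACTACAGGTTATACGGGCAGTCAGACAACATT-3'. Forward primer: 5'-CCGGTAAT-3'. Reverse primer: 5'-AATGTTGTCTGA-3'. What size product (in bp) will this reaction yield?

44 bp

Scanning the template, CCGGTAAT occurs at positions 129–136; this primer anneals to the bottom strand there with its 3' end pointing downstream.
Taking the reverse complement of AATGTTGTCTGA gives TCAGACAACATT, found at positions 161–172 on the template; the primer anneals here to the top strand with its 3' end pointing upstream.
Amplicon spans positions 129–172: 44 bp.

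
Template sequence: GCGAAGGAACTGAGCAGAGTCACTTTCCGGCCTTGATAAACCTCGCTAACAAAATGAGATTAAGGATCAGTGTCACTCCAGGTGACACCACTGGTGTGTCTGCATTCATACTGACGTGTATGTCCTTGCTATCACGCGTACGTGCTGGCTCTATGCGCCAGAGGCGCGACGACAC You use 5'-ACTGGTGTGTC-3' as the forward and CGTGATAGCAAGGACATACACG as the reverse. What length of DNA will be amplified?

47 bp

Scanning the template, ACTGGTGTGTC occurs at positions 90–100; this primer anneals to the bottom strand there with its 3' end pointing downstream.
Reverse complement of the reverse primer: CGTGTATGTCCTTGCTATCACG. This occurs on the top strand at positions 115–136.
Amplicon spans positions 90–136: 47 bp.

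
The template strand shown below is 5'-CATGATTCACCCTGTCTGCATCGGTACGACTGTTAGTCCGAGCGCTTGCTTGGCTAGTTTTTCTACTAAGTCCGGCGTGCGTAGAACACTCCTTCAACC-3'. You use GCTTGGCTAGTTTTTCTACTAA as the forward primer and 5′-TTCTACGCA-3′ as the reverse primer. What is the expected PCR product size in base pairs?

Scanning the template, GCTTGGCTAGTTTTTCTACTAA occurs at positions 48–69; this primer anneals to the bottom strand there with its 3' end pointing downstream.
The reverse primer's reverse complement is TGCGTAGAA, which matches the template at positions 78–86.
The product runs from position 48 to position 86, so its length is 86 − 48 + 1 = 39 bp.

39 bp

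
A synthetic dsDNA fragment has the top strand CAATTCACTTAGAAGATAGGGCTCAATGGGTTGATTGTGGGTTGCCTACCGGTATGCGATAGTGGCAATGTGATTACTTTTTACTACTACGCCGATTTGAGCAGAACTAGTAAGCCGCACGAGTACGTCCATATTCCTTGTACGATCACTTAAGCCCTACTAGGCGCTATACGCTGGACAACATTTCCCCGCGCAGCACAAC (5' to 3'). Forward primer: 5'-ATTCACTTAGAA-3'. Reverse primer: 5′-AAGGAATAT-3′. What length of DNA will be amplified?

137 bp

Scanning the template, ATTCACTTAGAA occurs at positions 3–14; this primer anneals to the bottom strand there with its 3' end pointing downstream.
Taking the reverse complement of AAGGAATAT gives ATATTCCTT, found at positions 131–139 on the template; the primer anneals here to the top strand with its 3' end pointing upstream.
The product runs from position 3 to position 139, so its length is 139 − 3 + 1 = 137 bp.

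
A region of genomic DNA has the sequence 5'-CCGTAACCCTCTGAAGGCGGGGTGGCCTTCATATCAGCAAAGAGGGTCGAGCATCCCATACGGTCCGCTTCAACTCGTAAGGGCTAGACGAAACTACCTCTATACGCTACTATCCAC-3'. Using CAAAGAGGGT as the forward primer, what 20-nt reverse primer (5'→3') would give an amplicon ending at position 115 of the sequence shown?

The forward primer binds at positions 38–47; the product's 3' end on the top strand is position 115.
The reverse primer anneals to the top strand over positions 96–115, i.e. to ACCTCTATACGCTACTATCC.
Its sequence written 5'→3' is the reverse complement: GGATAGTAGCGTATAGAGGT.

5'-GGATAGTAGCGTATAGAGGT-3'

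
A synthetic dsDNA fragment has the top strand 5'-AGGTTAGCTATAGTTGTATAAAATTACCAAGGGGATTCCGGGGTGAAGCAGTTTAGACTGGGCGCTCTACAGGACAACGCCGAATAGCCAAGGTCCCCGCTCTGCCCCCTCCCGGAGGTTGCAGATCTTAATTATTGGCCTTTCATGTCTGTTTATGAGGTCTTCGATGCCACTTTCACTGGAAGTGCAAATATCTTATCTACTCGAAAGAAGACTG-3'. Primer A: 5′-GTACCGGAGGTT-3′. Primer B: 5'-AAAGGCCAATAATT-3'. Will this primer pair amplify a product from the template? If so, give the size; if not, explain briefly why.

Primer A (GTACCGGAGGTT) does not match the top strand, and its reverse complement AACCTCCGGTAC does not match either.
With no annealing site for primer A, no amplification occurs.

No product — primer A has no binding site in the template.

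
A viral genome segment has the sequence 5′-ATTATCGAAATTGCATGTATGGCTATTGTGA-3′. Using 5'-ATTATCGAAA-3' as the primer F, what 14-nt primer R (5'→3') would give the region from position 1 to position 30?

5'-CACAATAGCCATAC-3'

The product's 3' end on the top strand is position 30.
The reverse primer anneals to the top strand over positions 17–30, i.e. to GTATGGCTATTGTG.
Its sequence written 5'→3' is the reverse complement: CACAATAGCCATAC.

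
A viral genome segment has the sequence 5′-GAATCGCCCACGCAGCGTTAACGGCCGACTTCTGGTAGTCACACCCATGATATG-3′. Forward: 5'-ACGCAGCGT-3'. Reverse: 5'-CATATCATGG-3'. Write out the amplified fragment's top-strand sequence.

The forward primer matches the template at positions 10–18.
Taking the reverse complement of CATATCATGG gives CCATGATATG, found at positions 45–54 on the template; the primer anneals here to the top strand with its 3' end pointing upstream.
The product is the template from position 10 through 54 (45 bp).

5'-ACGCAGCGTTAACGGCCGACTTCTGGTAGTCACACCCATGATATG-3'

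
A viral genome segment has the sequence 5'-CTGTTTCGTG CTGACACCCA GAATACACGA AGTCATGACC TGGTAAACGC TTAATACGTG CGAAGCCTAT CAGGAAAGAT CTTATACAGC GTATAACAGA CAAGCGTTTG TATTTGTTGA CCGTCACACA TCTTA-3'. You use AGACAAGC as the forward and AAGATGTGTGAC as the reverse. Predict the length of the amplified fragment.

37 bp

The forward primer matches the template at positions 98–105.
The reverse primer's reverse complement is GTCACACATCTT, which matches the template at positions 123–134.
Amplicon spans positions 98–134: 37 bp.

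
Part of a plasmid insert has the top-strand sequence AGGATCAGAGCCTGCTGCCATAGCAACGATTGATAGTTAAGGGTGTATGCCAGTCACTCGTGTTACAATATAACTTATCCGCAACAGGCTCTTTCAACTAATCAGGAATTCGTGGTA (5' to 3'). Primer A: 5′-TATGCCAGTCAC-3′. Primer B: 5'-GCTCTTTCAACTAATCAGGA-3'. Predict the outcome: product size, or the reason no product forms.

Primer A (TATGCCAGTCAC) matches the top strand at positions 46–57 (3' end points downstream).
Primer B (GCTCTTTCAACTAATCAGGA) also matches the top strand directly, at positions 88–107 — its reverse complement TCCTGATTAGTTGAAAGAGC is not present.
Both primers anneal to the bottom strand with 3' ends pointing the same way, so neither can prime synthesis back toward the other.

No product — both primers anneal to the same strand and extend in the same direction.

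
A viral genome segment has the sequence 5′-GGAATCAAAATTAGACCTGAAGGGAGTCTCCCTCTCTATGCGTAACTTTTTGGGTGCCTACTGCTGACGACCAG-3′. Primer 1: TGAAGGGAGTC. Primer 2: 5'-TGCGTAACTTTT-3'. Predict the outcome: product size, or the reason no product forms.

No product — both primers anneal to the same strand and extend in the same direction.

Primer 1 (TGAAGGGAGTC) matches the top strand at positions 18–28 (3' end points downstream).
Primer 2 (TGCGTAACTTTT) also matches the top strand directly, at positions 39–50 — its reverse complement AAAAGTTACGCA is not present.
Both primers anneal to the bottom strand with 3' ends pointing the same way, so neither can prime synthesis back toward the other.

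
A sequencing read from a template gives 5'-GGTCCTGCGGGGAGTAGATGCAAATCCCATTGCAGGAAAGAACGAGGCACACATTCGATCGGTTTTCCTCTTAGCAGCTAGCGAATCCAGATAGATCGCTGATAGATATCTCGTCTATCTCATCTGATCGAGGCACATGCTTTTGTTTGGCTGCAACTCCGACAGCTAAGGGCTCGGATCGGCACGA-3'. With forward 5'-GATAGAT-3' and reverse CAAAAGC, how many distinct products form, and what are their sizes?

Two products: 56 bp, 45 bp

The forward primer GATAGAT matches the top strand at positions 90–96, 101–107.
The reverse primer's reverse complement is GCTTTTG, matching at positions 139–145.
Each forward site pairs with the reverse site to give a product ending at position 145: sizes 56, 45 bp.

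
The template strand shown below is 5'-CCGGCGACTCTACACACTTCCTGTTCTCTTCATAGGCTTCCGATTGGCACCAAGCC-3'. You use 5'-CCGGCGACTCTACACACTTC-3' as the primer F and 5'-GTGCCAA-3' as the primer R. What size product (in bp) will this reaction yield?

Scanning the template, CCGGCGACTCTACACACTTC occurs at positions 1–20; this primer anneals to the bottom strand there with its 3' end pointing downstream.
Reverse complement of the reverse primer: TTGGCAC. This occurs on the top strand at positions 44–50.
The product runs from position 1 to position 50, so its length is 50 − 1 + 1 = 50 bp.

50 bp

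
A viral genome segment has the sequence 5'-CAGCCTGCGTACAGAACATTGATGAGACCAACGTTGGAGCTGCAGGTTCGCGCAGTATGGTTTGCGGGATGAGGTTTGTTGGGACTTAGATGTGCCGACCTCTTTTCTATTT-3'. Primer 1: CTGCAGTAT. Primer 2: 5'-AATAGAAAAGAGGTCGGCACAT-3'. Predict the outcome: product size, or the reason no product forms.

Primer 1 (CTGCAGTAT) does not match the top strand, and its reverse complement ATACTGCAG does not match either.
With no annealing site for primer 1, no amplification occurs.

No product — primer 1 has no binding site in the template.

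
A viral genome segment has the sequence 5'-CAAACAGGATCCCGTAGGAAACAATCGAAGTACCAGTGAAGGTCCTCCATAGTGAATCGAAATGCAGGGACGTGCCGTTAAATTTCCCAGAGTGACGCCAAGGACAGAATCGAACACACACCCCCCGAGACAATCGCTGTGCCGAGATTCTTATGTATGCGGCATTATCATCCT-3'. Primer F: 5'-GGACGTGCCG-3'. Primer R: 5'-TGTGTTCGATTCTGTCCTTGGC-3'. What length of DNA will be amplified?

51 bp

The forward primer matches the template at positions 68–77.
Taking the reverse complement of TGTGTTCGATTCTGTCCTTGGC gives GCCAAGGACAGAATCGAACACA, found at positions 97–118 on the template; the primer anneals here to the top strand with its 3' end pointing upstream.
The product runs from position 68 to position 118, so its length is 118 − 68 + 1 = 51 bp.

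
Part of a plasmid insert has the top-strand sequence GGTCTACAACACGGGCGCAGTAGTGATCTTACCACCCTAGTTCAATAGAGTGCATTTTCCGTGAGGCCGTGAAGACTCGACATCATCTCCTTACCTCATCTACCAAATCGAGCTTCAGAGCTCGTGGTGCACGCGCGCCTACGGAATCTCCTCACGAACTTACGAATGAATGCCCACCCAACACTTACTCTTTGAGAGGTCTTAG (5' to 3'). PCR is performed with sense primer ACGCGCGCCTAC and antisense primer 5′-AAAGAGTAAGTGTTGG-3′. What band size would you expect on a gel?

Scanning the template, ACGCGCGCCTAC occurs at positions 131–142; this primer anneals to the bottom strand there with its 3' end pointing downstream.
The reverse primer's reverse complement is CCAACACTTACTCTTT, which matches the template at positions 178–193.
Amplicon spans positions 131–193: 63 bp.

63 bp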